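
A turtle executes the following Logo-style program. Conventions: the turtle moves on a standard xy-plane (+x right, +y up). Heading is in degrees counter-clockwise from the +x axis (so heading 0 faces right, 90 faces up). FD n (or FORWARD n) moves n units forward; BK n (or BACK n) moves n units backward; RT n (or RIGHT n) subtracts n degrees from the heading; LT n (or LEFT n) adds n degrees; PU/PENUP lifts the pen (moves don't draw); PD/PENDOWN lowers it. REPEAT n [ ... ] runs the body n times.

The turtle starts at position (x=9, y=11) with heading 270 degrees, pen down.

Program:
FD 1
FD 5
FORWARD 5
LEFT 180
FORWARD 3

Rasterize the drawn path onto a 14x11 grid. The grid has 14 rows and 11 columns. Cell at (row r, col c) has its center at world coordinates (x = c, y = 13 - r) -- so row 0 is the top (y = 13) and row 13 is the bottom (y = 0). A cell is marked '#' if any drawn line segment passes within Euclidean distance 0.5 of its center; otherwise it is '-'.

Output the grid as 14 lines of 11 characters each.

Segment 0: (9,11) -> (9,10)
Segment 1: (9,10) -> (9,5)
Segment 2: (9,5) -> (9,0)
Segment 3: (9,0) -> (9,3)

Answer: -----------
-----------
---------#-
---------#-
---------#-
---------#-
---------#-
---------#-
---------#-
---------#-
---------#-
---------#-
---------#-
---------#-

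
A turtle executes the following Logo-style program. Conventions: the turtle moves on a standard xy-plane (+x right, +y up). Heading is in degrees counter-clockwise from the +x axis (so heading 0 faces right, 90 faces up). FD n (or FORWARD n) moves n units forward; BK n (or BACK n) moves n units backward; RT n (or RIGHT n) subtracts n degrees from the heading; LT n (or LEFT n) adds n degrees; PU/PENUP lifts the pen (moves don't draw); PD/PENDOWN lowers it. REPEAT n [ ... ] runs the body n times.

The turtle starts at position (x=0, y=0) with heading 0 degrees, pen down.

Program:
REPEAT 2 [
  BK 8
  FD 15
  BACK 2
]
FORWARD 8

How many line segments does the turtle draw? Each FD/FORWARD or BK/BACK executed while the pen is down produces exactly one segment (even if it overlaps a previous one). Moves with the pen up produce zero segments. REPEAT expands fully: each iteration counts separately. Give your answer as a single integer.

Executing turtle program step by step:
Start: pos=(0,0), heading=0, pen down
REPEAT 2 [
  -- iteration 1/2 --
  BK 8: (0,0) -> (-8,0) [heading=0, draw]
  FD 15: (-8,0) -> (7,0) [heading=0, draw]
  BK 2: (7,0) -> (5,0) [heading=0, draw]
  -- iteration 2/2 --
  BK 8: (5,0) -> (-3,0) [heading=0, draw]
  FD 15: (-3,0) -> (12,0) [heading=0, draw]
  BK 2: (12,0) -> (10,0) [heading=0, draw]
]
FD 8: (10,0) -> (18,0) [heading=0, draw]
Final: pos=(18,0), heading=0, 7 segment(s) drawn
Segments drawn: 7

Answer: 7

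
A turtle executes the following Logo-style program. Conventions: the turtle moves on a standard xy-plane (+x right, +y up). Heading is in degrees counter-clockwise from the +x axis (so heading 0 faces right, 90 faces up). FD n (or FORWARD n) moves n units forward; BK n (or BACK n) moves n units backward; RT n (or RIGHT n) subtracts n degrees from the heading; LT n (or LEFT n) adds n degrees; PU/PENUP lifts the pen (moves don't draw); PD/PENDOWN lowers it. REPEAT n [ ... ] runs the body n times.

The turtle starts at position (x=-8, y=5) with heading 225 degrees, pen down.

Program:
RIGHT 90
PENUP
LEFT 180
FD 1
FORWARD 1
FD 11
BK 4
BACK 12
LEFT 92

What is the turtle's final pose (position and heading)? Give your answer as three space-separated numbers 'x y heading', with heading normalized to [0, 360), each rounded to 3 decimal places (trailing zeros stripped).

Answer: -10.121 7.121 47

Derivation:
Executing turtle program step by step:
Start: pos=(-8,5), heading=225, pen down
RT 90: heading 225 -> 135
PU: pen up
LT 180: heading 135 -> 315
FD 1: (-8,5) -> (-7.293,4.293) [heading=315, move]
FD 1: (-7.293,4.293) -> (-6.586,3.586) [heading=315, move]
FD 11: (-6.586,3.586) -> (1.192,-4.192) [heading=315, move]
BK 4: (1.192,-4.192) -> (-1.636,-1.364) [heading=315, move]
BK 12: (-1.636,-1.364) -> (-10.121,7.121) [heading=315, move]
LT 92: heading 315 -> 47
Final: pos=(-10.121,7.121), heading=47, 0 segment(s) drawn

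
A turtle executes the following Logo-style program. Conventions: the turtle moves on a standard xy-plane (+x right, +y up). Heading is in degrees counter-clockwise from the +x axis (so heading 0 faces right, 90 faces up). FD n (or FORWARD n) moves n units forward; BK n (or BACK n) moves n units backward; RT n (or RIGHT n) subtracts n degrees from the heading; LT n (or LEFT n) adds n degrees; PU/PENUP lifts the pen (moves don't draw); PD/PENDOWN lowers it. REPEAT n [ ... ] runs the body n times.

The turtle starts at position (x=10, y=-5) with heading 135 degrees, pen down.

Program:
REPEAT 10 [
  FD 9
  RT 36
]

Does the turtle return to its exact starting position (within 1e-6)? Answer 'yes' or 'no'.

Executing turtle program step by step:
Start: pos=(10,-5), heading=135, pen down
REPEAT 10 [
  -- iteration 1/10 --
  FD 9: (10,-5) -> (3.636,1.364) [heading=135, draw]
  RT 36: heading 135 -> 99
  -- iteration 2/10 --
  FD 9: (3.636,1.364) -> (2.228,10.253) [heading=99, draw]
  RT 36: heading 99 -> 63
  -- iteration 3/10 --
  FD 9: (2.228,10.253) -> (6.314,18.272) [heading=63, draw]
  RT 36: heading 63 -> 27
  -- iteration 4/10 --
  FD 9: (6.314,18.272) -> (14.333,22.358) [heading=27, draw]
  RT 36: heading 27 -> 351
  -- iteration 5/10 --
  FD 9: (14.333,22.358) -> (23.222,20.95) [heading=351, draw]
  RT 36: heading 351 -> 315
  -- iteration 6/10 --
  FD 9: (23.222,20.95) -> (29.586,14.586) [heading=315, draw]
  RT 36: heading 315 -> 279
  -- iteration 7/10 --
  FD 9: (29.586,14.586) -> (30.994,5.697) [heading=279, draw]
  RT 36: heading 279 -> 243
  -- iteration 8/10 --
  FD 9: (30.994,5.697) -> (26.908,-2.322) [heading=243, draw]
  RT 36: heading 243 -> 207
  -- iteration 9/10 --
  FD 9: (26.908,-2.322) -> (18.889,-6.408) [heading=207, draw]
  RT 36: heading 207 -> 171
  -- iteration 10/10 --
  FD 9: (18.889,-6.408) -> (10,-5) [heading=171, draw]
  RT 36: heading 171 -> 135
]
Final: pos=(10,-5), heading=135, 10 segment(s) drawn

Start position: (10, -5)
Final position: (10, -5)
Distance = 0; < 1e-6 -> CLOSED

Answer: yes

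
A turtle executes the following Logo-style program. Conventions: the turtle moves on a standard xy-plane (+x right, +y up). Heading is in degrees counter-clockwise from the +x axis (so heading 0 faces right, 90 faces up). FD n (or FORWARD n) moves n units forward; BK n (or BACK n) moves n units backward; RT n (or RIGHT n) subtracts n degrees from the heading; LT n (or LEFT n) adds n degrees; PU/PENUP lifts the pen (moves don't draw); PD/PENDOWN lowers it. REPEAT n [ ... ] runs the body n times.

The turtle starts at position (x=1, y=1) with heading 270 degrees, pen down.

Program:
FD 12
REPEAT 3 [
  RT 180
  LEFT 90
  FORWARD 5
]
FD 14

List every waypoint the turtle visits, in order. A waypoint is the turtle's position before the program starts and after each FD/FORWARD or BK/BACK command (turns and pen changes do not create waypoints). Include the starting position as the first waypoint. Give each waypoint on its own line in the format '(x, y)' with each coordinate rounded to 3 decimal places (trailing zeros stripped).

Executing turtle program step by step:
Start: pos=(1,1), heading=270, pen down
FD 12: (1,1) -> (1,-11) [heading=270, draw]
REPEAT 3 [
  -- iteration 1/3 --
  RT 180: heading 270 -> 90
  LT 90: heading 90 -> 180
  FD 5: (1,-11) -> (-4,-11) [heading=180, draw]
  -- iteration 2/3 --
  RT 180: heading 180 -> 0
  LT 90: heading 0 -> 90
  FD 5: (-4,-11) -> (-4,-6) [heading=90, draw]
  -- iteration 3/3 --
  RT 180: heading 90 -> 270
  LT 90: heading 270 -> 0
  FD 5: (-4,-6) -> (1,-6) [heading=0, draw]
]
FD 14: (1,-6) -> (15,-6) [heading=0, draw]
Final: pos=(15,-6), heading=0, 5 segment(s) drawn
Waypoints (6 total):
(1, 1)
(1, -11)
(-4, -11)
(-4, -6)
(1, -6)
(15, -6)

Answer: (1, 1)
(1, -11)
(-4, -11)
(-4, -6)
(1, -6)
(15, -6)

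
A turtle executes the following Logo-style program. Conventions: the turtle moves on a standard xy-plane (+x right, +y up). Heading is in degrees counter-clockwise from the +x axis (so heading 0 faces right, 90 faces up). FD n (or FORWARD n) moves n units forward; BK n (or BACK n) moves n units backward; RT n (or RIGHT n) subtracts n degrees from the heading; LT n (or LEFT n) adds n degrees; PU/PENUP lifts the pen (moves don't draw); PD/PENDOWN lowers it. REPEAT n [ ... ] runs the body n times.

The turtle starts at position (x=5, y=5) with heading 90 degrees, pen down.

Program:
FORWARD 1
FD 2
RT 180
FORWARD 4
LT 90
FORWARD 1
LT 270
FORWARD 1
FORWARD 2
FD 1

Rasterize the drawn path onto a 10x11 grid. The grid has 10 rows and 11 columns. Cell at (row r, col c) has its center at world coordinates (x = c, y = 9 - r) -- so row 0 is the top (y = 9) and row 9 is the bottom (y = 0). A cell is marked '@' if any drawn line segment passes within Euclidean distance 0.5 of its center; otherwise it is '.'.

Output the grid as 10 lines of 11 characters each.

Answer: ...........
.....@.....
.....@.....
.....@.....
.....@.....
.....@@....
......@....
......@....
......@....
......@....

Derivation:
Segment 0: (5,5) -> (5,6)
Segment 1: (5,6) -> (5,8)
Segment 2: (5,8) -> (5,4)
Segment 3: (5,4) -> (6,4)
Segment 4: (6,4) -> (6,3)
Segment 5: (6,3) -> (6,1)
Segment 6: (6,1) -> (6,0)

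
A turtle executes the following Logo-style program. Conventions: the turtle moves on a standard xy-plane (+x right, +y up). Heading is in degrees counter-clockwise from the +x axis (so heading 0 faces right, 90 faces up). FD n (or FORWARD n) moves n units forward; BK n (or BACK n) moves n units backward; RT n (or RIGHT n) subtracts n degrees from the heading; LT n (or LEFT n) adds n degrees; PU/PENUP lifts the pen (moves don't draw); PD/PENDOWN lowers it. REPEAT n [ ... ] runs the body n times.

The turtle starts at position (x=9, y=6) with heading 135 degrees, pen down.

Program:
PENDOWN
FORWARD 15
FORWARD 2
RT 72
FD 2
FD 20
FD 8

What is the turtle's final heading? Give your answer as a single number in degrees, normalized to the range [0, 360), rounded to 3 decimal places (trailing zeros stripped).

Executing turtle program step by step:
Start: pos=(9,6), heading=135, pen down
PD: pen down
FD 15: (9,6) -> (-1.607,16.607) [heading=135, draw]
FD 2: (-1.607,16.607) -> (-3.021,18.021) [heading=135, draw]
RT 72: heading 135 -> 63
FD 2: (-3.021,18.021) -> (-2.113,19.803) [heading=63, draw]
FD 20: (-2.113,19.803) -> (6.967,37.623) [heading=63, draw]
FD 8: (6.967,37.623) -> (10.599,44.751) [heading=63, draw]
Final: pos=(10.599,44.751), heading=63, 5 segment(s) drawn

Answer: 63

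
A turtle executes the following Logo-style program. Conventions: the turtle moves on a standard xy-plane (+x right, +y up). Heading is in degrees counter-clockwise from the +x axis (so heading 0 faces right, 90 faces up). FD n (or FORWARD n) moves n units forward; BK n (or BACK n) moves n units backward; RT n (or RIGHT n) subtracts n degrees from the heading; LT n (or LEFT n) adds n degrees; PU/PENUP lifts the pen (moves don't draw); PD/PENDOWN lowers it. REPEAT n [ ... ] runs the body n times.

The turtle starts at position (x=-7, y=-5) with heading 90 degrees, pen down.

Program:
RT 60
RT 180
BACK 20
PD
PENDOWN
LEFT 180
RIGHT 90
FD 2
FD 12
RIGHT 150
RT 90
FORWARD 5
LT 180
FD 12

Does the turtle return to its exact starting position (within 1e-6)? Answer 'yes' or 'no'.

Executing turtle program step by step:
Start: pos=(-7,-5), heading=90, pen down
RT 60: heading 90 -> 30
RT 180: heading 30 -> 210
BK 20: (-7,-5) -> (10.321,5) [heading=210, draw]
PD: pen down
PD: pen down
LT 180: heading 210 -> 30
RT 90: heading 30 -> 300
FD 2: (10.321,5) -> (11.321,3.268) [heading=300, draw]
FD 12: (11.321,3.268) -> (17.321,-7.124) [heading=300, draw]
RT 150: heading 300 -> 150
RT 90: heading 150 -> 60
FD 5: (17.321,-7.124) -> (19.821,-2.794) [heading=60, draw]
LT 180: heading 60 -> 240
FD 12: (19.821,-2.794) -> (13.821,-13.187) [heading=240, draw]
Final: pos=(13.821,-13.187), heading=240, 5 segment(s) drawn

Start position: (-7, -5)
Final position: (13.821, -13.187)
Distance = 22.372; >= 1e-6 -> NOT closed

Answer: no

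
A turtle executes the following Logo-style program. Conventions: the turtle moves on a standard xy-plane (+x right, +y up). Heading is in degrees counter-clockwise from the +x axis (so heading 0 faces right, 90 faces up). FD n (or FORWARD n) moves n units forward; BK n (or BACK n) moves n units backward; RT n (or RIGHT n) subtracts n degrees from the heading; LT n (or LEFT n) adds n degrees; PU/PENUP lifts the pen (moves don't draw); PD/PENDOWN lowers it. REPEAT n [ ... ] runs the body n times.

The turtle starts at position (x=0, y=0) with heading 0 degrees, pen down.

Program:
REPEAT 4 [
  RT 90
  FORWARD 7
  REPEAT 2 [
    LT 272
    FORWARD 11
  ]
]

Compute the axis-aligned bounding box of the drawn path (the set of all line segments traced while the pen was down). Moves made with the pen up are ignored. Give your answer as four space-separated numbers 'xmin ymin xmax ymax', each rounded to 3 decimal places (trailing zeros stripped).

Executing turtle program step by step:
Start: pos=(0,0), heading=0, pen down
REPEAT 4 [
  -- iteration 1/4 --
  RT 90: heading 0 -> 270
  FD 7: (0,0) -> (0,-7) [heading=270, draw]
  REPEAT 2 [
    -- iteration 1/2 --
    LT 272: heading 270 -> 182
    FD 11: (0,-7) -> (-10.993,-7.384) [heading=182, draw]
    -- iteration 2/2 --
    LT 272: heading 182 -> 94
    FD 11: (-10.993,-7.384) -> (-11.761,3.589) [heading=94, draw]
  ]
  -- iteration 2/4 --
  RT 90: heading 94 -> 4
  FD 7: (-11.761,3.589) -> (-4.778,4.078) [heading=4, draw]
  REPEAT 2 [
    -- iteration 1/2 --
    LT 272: heading 4 -> 276
    FD 11: (-4.778,4.078) -> (-3.628,-6.862) [heading=276, draw]
    -- iteration 2/2 --
    LT 272: heading 276 -> 188
    FD 11: (-3.628,-6.862) -> (-14.521,-8.393) [heading=188, draw]
  ]
  -- iteration 3/4 --
  RT 90: heading 188 -> 98
  FD 7: (-14.521,-8.393) -> (-15.495,-1.461) [heading=98, draw]
  REPEAT 2 [
    -- iteration 1/2 --
    LT 272: heading 98 -> 10
    FD 11: (-15.495,-1.461) -> (-4.662,0.449) [heading=10, draw]
    -- iteration 2/2 --
    LT 272: heading 10 -> 282
    FD 11: (-4.662,0.449) -> (-2.375,-10.311) [heading=282, draw]
  ]
  -- iteration 4/4 --
  RT 90: heading 282 -> 192
  FD 7: (-2.375,-10.311) -> (-9.222,-11.766) [heading=192, draw]
  REPEAT 2 [
    -- iteration 1/2 --
    LT 272: heading 192 -> 104
    FD 11: (-9.222,-11.766) -> (-11.883,-1.093) [heading=104, draw]
    -- iteration 2/2 --
    LT 272: heading 104 -> 16
    FD 11: (-11.883,-1.093) -> (-1.309,1.939) [heading=16, draw]
  ]
]
Final: pos=(-1.309,1.939), heading=16, 12 segment(s) drawn

Segment endpoints: x in {-15.495, -14.521, -11.883, -11.761, -10.993, -9.222, -4.778, -4.662, -3.628, -2.375, -1.309, 0, 0}, y in {-11.766, -10.311, -8.393, -7.384, -7, -6.862, -1.461, -1.093, 0, 0.449, 1.939, 3.589, 4.078}
xmin=-15.495, ymin=-11.766, xmax=0, ymax=4.078

Answer: -15.495 -11.766 0 4.078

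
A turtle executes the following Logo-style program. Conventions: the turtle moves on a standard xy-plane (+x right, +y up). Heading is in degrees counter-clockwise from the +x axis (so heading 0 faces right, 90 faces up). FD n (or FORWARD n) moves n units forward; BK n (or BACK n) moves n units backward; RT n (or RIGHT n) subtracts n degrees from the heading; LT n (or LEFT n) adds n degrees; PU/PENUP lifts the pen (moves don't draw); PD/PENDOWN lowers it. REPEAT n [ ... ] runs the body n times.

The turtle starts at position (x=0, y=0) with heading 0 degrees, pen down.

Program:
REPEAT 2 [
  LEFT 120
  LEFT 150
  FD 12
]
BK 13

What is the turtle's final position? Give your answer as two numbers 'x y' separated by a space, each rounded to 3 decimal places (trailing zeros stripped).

Executing turtle program step by step:
Start: pos=(0,0), heading=0, pen down
REPEAT 2 [
  -- iteration 1/2 --
  LT 120: heading 0 -> 120
  LT 150: heading 120 -> 270
  FD 12: (0,0) -> (0,-12) [heading=270, draw]
  -- iteration 2/2 --
  LT 120: heading 270 -> 30
  LT 150: heading 30 -> 180
  FD 12: (0,-12) -> (-12,-12) [heading=180, draw]
]
BK 13: (-12,-12) -> (1,-12) [heading=180, draw]
Final: pos=(1,-12), heading=180, 3 segment(s) drawn

Answer: 1 -12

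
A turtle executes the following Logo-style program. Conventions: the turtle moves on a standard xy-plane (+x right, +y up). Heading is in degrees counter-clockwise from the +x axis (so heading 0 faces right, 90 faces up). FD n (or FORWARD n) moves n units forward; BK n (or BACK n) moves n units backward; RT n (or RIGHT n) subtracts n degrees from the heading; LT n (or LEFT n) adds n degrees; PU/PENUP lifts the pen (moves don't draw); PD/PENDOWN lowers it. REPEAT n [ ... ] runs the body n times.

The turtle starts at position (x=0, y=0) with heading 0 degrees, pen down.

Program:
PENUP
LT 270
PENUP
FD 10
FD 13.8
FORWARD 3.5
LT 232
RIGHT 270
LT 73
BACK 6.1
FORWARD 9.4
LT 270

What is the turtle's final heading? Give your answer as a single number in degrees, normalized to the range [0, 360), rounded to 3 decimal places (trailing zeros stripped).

Answer: 215

Derivation:
Executing turtle program step by step:
Start: pos=(0,0), heading=0, pen down
PU: pen up
LT 270: heading 0 -> 270
PU: pen up
FD 10: (0,0) -> (0,-10) [heading=270, move]
FD 13.8: (0,-10) -> (0,-23.8) [heading=270, move]
FD 3.5: (0,-23.8) -> (0,-27.3) [heading=270, move]
LT 232: heading 270 -> 142
RT 270: heading 142 -> 232
LT 73: heading 232 -> 305
BK 6.1: (0,-27.3) -> (-3.499,-22.303) [heading=305, move]
FD 9.4: (-3.499,-22.303) -> (1.893,-30.003) [heading=305, move]
LT 270: heading 305 -> 215
Final: pos=(1.893,-30.003), heading=215, 0 segment(s) drawn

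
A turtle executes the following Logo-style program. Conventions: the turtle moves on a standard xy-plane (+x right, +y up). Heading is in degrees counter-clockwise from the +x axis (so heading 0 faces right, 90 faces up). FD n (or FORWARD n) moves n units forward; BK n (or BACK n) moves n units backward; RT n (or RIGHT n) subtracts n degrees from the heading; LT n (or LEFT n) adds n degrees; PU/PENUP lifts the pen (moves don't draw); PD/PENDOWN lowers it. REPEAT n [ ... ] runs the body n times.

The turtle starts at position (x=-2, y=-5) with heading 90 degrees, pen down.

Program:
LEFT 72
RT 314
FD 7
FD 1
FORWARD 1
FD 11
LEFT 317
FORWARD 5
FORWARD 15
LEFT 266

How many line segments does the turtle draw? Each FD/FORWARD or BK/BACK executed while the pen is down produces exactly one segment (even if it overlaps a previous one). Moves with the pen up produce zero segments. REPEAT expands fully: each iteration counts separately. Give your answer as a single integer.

Executing turtle program step by step:
Start: pos=(-2,-5), heading=90, pen down
LT 72: heading 90 -> 162
RT 314: heading 162 -> 208
FD 7: (-2,-5) -> (-8.181,-8.286) [heading=208, draw]
FD 1: (-8.181,-8.286) -> (-9.064,-8.756) [heading=208, draw]
FD 1: (-9.064,-8.756) -> (-9.947,-9.225) [heading=208, draw]
FD 11: (-9.947,-9.225) -> (-19.659,-14.389) [heading=208, draw]
LT 317: heading 208 -> 165
FD 5: (-19.659,-14.389) -> (-24.489,-13.095) [heading=165, draw]
FD 15: (-24.489,-13.095) -> (-38.977,-9.213) [heading=165, draw]
LT 266: heading 165 -> 71
Final: pos=(-38.977,-9.213), heading=71, 6 segment(s) drawn
Segments drawn: 6

Answer: 6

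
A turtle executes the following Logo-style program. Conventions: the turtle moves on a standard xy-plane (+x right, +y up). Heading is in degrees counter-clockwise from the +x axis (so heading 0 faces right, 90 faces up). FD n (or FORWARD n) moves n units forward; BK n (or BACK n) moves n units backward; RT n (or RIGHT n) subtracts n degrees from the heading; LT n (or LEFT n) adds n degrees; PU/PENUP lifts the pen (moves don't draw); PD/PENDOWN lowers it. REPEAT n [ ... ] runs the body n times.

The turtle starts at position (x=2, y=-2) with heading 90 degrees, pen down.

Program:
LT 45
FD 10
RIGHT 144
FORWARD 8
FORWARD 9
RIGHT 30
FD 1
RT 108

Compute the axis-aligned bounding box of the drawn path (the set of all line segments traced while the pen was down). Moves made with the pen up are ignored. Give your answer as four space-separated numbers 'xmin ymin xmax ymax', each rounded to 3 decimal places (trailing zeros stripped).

Answer: -5.071 -2 12.497 5.071

Derivation:
Executing turtle program step by step:
Start: pos=(2,-2), heading=90, pen down
LT 45: heading 90 -> 135
FD 10: (2,-2) -> (-5.071,5.071) [heading=135, draw]
RT 144: heading 135 -> 351
FD 8: (-5.071,5.071) -> (2.83,3.82) [heading=351, draw]
FD 9: (2.83,3.82) -> (11.72,2.412) [heading=351, draw]
RT 30: heading 351 -> 321
FD 1: (11.72,2.412) -> (12.497,1.782) [heading=321, draw]
RT 108: heading 321 -> 213
Final: pos=(12.497,1.782), heading=213, 4 segment(s) drawn

Segment endpoints: x in {-5.071, 2, 2.83, 11.72, 12.497}, y in {-2, 1.782, 2.412, 3.82, 5.071}
xmin=-5.071, ymin=-2, xmax=12.497, ymax=5.071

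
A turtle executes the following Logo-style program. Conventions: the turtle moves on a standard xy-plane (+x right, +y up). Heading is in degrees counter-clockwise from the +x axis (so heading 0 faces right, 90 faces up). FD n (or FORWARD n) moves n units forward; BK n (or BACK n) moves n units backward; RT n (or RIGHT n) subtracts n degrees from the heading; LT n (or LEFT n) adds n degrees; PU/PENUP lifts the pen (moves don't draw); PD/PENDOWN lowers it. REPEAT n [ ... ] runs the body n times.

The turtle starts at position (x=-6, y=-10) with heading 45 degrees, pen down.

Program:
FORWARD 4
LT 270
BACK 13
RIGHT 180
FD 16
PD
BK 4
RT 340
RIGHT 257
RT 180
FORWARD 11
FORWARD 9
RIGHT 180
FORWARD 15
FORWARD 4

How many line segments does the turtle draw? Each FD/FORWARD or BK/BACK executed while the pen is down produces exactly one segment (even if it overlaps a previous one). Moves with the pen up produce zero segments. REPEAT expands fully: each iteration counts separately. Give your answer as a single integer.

Answer: 8

Derivation:
Executing turtle program step by step:
Start: pos=(-6,-10), heading=45, pen down
FD 4: (-6,-10) -> (-3.172,-7.172) [heading=45, draw]
LT 270: heading 45 -> 315
BK 13: (-3.172,-7.172) -> (-12.364,2.021) [heading=315, draw]
RT 180: heading 315 -> 135
FD 16: (-12.364,2.021) -> (-23.678,13.335) [heading=135, draw]
PD: pen down
BK 4: (-23.678,13.335) -> (-20.849,10.506) [heading=135, draw]
RT 340: heading 135 -> 155
RT 257: heading 155 -> 258
RT 180: heading 258 -> 78
FD 11: (-20.849,10.506) -> (-18.562,21.266) [heading=78, draw]
FD 9: (-18.562,21.266) -> (-16.691,30.069) [heading=78, draw]
RT 180: heading 78 -> 258
FD 15: (-16.691,30.069) -> (-19.81,15.397) [heading=258, draw]
FD 4: (-19.81,15.397) -> (-20.641,11.484) [heading=258, draw]
Final: pos=(-20.641,11.484), heading=258, 8 segment(s) drawn
Segments drawn: 8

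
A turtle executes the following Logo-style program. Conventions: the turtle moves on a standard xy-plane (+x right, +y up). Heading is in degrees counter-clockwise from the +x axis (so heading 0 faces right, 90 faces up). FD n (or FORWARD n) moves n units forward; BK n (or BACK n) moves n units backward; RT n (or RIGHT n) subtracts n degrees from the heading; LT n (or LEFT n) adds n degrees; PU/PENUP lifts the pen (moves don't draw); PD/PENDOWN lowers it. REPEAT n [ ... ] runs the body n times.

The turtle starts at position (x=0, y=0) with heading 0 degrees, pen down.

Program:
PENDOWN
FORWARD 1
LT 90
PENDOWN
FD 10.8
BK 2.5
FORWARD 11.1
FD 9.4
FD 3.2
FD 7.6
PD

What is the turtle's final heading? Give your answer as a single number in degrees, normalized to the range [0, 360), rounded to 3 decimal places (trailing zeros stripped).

Executing turtle program step by step:
Start: pos=(0,0), heading=0, pen down
PD: pen down
FD 1: (0,0) -> (1,0) [heading=0, draw]
LT 90: heading 0 -> 90
PD: pen down
FD 10.8: (1,0) -> (1,10.8) [heading=90, draw]
BK 2.5: (1,10.8) -> (1,8.3) [heading=90, draw]
FD 11.1: (1,8.3) -> (1,19.4) [heading=90, draw]
FD 9.4: (1,19.4) -> (1,28.8) [heading=90, draw]
FD 3.2: (1,28.8) -> (1,32) [heading=90, draw]
FD 7.6: (1,32) -> (1,39.6) [heading=90, draw]
PD: pen down
Final: pos=(1,39.6), heading=90, 7 segment(s) drawn

Answer: 90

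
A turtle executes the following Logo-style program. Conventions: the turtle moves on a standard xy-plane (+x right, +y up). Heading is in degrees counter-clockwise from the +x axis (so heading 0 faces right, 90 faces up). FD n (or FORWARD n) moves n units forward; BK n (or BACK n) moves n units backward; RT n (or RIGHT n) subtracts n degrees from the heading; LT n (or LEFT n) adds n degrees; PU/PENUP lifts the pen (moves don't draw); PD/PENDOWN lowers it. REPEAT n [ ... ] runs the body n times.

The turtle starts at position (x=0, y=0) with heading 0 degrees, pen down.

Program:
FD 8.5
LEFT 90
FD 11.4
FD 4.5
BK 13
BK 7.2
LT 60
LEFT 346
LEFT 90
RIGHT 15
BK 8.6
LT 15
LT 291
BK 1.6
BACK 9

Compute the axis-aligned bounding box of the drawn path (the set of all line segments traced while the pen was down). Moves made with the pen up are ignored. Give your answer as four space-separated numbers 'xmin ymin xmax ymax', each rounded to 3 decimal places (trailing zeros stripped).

Executing turtle program step by step:
Start: pos=(0,0), heading=0, pen down
FD 8.5: (0,0) -> (8.5,0) [heading=0, draw]
LT 90: heading 0 -> 90
FD 11.4: (8.5,0) -> (8.5,11.4) [heading=90, draw]
FD 4.5: (8.5,11.4) -> (8.5,15.9) [heading=90, draw]
BK 13: (8.5,15.9) -> (8.5,2.9) [heading=90, draw]
BK 7.2: (8.5,2.9) -> (8.5,-4.3) [heading=90, draw]
LT 60: heading 90 -> 150
LT 346: heading 150 -> 136
LT 90: heading 136 -> 226
RT 15: heading 226 -> 211
BK 8.6: (8.5,-4.3) -> (15.872,0.129) [heading=211, draw]
LT 15: heading 211 -> 226
LT 291: heading 226 -> 157
BK 1.6: (15.872,0.129) -> (17.344,-0.496) [heading=157, draw]
BK 9: (17.344,-0.496) -> (25.629,-4.012) [heading=157, draw]
Final: pos=(25.629,-4.012), heading=157, 8 segment(s) drawn

Segment endpoints: x in {0, 8.5, 15.872, 17.344, 25.629}, y in {-4.3, -4.012, -0.496, 0, 0.129, 2.9, 11.4, 15.9}
xmin=0, ymin=-4.3, xmax=25.629, ymax=15.9

Answer: 0 -4.3 25.629 15.9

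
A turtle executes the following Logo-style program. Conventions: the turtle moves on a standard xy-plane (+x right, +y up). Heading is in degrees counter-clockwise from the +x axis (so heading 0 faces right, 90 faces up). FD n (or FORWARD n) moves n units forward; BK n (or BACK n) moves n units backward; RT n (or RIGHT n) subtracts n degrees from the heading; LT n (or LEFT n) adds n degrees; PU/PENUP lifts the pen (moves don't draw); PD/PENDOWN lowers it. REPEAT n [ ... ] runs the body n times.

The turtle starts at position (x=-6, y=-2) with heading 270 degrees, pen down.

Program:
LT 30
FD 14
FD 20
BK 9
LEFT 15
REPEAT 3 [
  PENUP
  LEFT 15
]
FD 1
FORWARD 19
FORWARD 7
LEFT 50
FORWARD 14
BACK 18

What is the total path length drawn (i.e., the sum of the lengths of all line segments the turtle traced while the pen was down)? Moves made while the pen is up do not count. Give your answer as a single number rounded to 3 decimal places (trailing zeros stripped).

Executing turtle program step by step:
Start: pos=(-6,-2), heading=270, pen down
LT 30: heading 270 -> 300
FD 14: (-6,-2) -> (1,-14.124) [heading=300, draw]
FD 20: (1,-14.124) -> (11,-31.445) [heading=300, draw]
BK 9: (11,-31.445) -> (6.5,-23.651) [heading=300, draw]
LT 15: heading 300 -> 315
REPEAT 3 [
  -- iteration 1/3 --
  PU: pen up
  LT 15: heading 315 -> 330
  -- iteration 2/3 --
  PU: pen up
  LT 15: heading 330 -> 345
  -- iteration 3/3 --
  PU: pen up
  LT 15: heading 345 -> 0
]
FD 1: (6.5,-23.651) -> (7.5,-23.651) [heading=0, move]
FD 19: (7.5,-23.651) -> (26.5,-23.651) [heading=0, move]
FD 7: (26.5,-23.651) -> (33.5,-23.651) [heading=0, move]
LT 50: heading 0 -> 50
FD 14: (33.5,-23.651) -> (42.499,-12.926) [heading=50, move]
BK 18: (42.499,-12.926) -> (30.929,-26.715) [heading=50, move]
Final: pos=(30.929,-26.715), heading=50, 3 segment(s) drawn

Segment lengths:
  seg 1: (-6,-2) -> (1,-14.124), length = 14
  seg 2: (1,-14.124) -> (11,-31.445), length = 20
  seg 3: (11,-31.445) -> (6.5,-23.651), length = 9
Total = 43

Answer: 43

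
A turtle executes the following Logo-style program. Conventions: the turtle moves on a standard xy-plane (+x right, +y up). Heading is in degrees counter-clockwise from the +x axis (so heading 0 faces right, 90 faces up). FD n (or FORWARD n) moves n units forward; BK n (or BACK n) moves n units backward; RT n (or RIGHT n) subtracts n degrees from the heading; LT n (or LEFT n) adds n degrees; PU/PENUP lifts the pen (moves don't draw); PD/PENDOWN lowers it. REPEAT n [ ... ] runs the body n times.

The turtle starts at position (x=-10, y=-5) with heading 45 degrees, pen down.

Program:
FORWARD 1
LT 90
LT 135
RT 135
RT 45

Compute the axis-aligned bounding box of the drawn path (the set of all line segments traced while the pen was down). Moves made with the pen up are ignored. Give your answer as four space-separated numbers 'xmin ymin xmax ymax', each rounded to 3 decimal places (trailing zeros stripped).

Executing turtle program step by step:
Start: pos=(-10,-5), heading=45, pen down
FD 1: (-10,-5) -> (-9.293,-4.293) [heading=45, draw]
LT 90: heading 45 -> 135
LT 135: heading 135 -> 270
RT 135: heading 270 -> 135
RT 45: heading 135 -> 90
Final: pos=(-9.293,-4.293), heading=90, 1 segment(s) drawn

Segment endpoints: x in {-10, -9.293}, y in {-5, -4.293}
xmin=-10, ymin=-5, xmax=-9.293, ymax=-4.293

Answer: -10 -5 -9.293 -4.293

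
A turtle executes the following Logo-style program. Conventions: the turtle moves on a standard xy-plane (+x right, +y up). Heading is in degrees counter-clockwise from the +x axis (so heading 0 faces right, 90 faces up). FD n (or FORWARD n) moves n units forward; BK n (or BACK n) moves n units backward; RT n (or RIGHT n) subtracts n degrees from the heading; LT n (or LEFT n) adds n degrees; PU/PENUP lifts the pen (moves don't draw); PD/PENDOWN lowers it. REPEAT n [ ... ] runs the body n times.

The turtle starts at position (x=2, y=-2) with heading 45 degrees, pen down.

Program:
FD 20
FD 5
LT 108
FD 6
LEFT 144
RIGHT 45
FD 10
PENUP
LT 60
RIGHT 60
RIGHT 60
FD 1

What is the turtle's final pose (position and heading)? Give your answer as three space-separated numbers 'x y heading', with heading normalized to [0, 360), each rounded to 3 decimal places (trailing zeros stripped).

Answer: 10.263 8.683 192

Derivation:
Executing turtle program step by step:
Start: pos=(2,-2), heading=45, pen down
FD 20: (2,-2) -> (16.142,12.142) [heading=45, draw]
FD 5: (16.142,12.142) -> (19.678,15.678) [heading=45, draw]
LT 108: heading 45 -> 153
FD 6: (19.678,15.678) -> (14.332,18.402) [heading=153, draw]
LT 144: heading 153 -> 297
RT 45: heading 297 -> 252
FD 10: (14.332,18.402) -> (11.241,8.891) [heading=252, draw]
PU: pen up
LT 60: heading 252 -> 312
RT 60: heading 312 -> 252
RT 60: heading 252 -> 192
FD 1: (11.241,8.891) -> (10.263,8.683) [heading=192, move]
Final: pos=(10.263,8.683), heading=192, 4 segment(s) drawn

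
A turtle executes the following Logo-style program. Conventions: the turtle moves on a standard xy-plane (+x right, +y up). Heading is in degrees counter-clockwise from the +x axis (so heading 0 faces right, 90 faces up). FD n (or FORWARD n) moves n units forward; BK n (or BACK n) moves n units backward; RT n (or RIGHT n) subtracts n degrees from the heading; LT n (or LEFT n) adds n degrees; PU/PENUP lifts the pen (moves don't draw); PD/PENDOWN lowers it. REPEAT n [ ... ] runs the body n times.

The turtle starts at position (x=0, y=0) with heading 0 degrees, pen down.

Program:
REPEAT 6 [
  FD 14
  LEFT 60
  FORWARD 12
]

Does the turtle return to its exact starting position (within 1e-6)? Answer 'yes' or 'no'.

Executing turtle program step by step:
Start: pos=(0,0), heading=0, pen down
REPEAT 6 [
  -- iteration 1/6 --
  FD 14: (0,0) -> (14,0) [heading=0, draw]
  LT 60: heading 0 -> 60
  FD 12: (14,0) -> (20,10.392) [heading=60, draw]
  -- iteration 2/6 --
  FD 14: (20,10.392) -> (27,22.517) [heading=60, draw]
  LT 60: heading 60 -> 120
  FD 12: (27,22.517) -> (21,32.909) [heading=120, draw]
  -- iteration 3/6 --
  FD 14: (21,32.909) -> (14,45.033) [heading=120, draw]
  LT 60: heading 120 -> 180
  FD 12: (14,45.033) -> (2,45.033) [heading=180, draw]
  -- iteration 4/6 --
  FD 14: (2,45.033) -> (-12,45.033) [heading=180, draw]
  LT 60: heading 180 -> 240
  FD 12: (-12,45.033) -> (-18,34.641) [heading=240, draw]
  -- iteration 5/6 --
  FD 14: (-18,34.641) -> (-25,22.517) [heading=240, draw]
  LT 60: heading 240 -> 300
  FD 12: (-25,22.517) -> (-19,12.124) [heading=300, draw]
  -- iteration 6/6 --
  FD 14: (-19,12.124) -> (-12,0) [heading=300, draw]
  LT 60: heading 300 -> 0
  FD 12: (-12,0) -> (0,0) [heading=0, draw]
]
Final: pos=(0,0), heading=0, 12 segment(s) drawn

Start position: (0, 0)
Final position: (0, 0)
Distance = 0; < 1e-6 -> CLOSED

Answer: yes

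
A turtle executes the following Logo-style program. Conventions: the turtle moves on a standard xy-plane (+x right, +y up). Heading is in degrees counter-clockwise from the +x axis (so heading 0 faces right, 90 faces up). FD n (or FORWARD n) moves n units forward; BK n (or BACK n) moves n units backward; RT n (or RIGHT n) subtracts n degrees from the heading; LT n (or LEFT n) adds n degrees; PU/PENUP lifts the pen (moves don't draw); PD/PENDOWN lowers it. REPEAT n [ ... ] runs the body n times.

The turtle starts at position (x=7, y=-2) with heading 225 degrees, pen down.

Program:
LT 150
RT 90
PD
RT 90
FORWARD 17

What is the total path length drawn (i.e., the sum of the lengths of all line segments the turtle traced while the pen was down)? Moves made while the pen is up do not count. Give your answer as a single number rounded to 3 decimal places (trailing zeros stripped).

Answer: 17

Derivation:
Executing turtle program step by step:
Start: pos=(7,-2), heading=225, pen down
LT 150: heading 225 -> 15
RT 90: heading 15 -> 285
PD: pen down
RT 90: heading 285 -> 195
FD 17: (7,-2) -> (-9.421,-6.4) [heading=195, draw]
Final: pos=(-9.421,-6.4), heading=195, 1 segment(s) drawn

Segment lengths:
  seg 1: (7,-2) -> (-9.421,-6.4), length = 17
Total = 17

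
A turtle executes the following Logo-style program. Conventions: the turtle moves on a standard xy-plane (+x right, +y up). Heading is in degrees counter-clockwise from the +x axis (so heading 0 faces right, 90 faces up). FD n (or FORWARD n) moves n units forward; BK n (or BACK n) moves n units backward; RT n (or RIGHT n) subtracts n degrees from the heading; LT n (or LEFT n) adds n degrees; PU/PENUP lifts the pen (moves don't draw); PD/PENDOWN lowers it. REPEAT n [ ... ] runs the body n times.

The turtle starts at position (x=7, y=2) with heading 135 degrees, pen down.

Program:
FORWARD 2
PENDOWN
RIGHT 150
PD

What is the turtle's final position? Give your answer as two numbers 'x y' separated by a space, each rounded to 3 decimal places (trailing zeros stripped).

Executing turtle program step by step:
Start: pos=(7,2), heading=135, pen down
FD 2: (7,2) -> (5.586,3.414) [heading=135, draw]
PD: pen down
RT 150: heading 135 -> 345
PD: pen down
Final: pos=(5.586,3.414), heading=345, 1 segment(s) drawn

Answer: 5.586 3.414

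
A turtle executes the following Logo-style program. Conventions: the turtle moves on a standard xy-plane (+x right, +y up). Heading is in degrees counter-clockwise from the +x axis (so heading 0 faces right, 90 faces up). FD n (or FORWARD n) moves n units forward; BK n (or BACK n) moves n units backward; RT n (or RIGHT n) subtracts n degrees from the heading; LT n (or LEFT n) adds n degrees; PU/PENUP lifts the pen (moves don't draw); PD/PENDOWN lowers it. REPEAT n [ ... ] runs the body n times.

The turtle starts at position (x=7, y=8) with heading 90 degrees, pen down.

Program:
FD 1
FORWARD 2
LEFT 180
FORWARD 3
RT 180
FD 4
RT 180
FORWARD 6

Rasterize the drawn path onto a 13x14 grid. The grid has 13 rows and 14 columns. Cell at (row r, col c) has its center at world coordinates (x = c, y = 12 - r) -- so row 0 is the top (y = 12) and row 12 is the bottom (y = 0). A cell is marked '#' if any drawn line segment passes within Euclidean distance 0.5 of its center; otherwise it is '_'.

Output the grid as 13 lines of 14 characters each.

Segment 0: (7,8) -> (7,9)
Segment 1: (7,9) -> (7,11)
Segment 2: (7,11) -> (7,8)
Segment 3: (7,8) -> (7,12)
Segment 4: (7,12) -> (7,6)

Answer: _______#______
_______#______
_______#______
_______#______
_______#______
_______#______
_______#______
______________
______________
______________
______________
______________
______________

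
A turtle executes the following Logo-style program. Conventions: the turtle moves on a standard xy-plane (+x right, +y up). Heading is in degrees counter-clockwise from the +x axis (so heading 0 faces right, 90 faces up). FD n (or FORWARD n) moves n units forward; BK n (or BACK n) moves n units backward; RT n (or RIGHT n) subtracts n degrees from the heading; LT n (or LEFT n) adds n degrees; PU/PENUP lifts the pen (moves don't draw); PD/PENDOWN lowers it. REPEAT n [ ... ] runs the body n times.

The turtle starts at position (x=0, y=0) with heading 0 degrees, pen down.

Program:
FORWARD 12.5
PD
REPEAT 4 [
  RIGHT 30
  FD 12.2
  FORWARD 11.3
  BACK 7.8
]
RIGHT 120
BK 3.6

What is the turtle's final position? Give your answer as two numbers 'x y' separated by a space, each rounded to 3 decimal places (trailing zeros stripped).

Executing turtle program step by step:
Start: pos=(0,0), heading=0, pen down
FD 12.5: (0,0) -> (12.5,0) [heading=0, draw]
PD: pen down
REPEAT 4 [
  -- iteration 1/4 --
  RT 30: heading 0 -> 330
  FD 12.2: (12.5,0) -> (23.066,-6.1) [heading=330, draw]
  FD 11.3: (23.066,-6.1) -> (32.852,-11.75) [heading=330, draw]
  BK 7.8: (32.852,-11.75) -> (26.097,-7.85) [heading=330, draw]
  -- iteration 2/4 --
  RT 30: heading 330 -> 300
  FD 12.2: (26.097,-7.85) -> (32.197,-18.416) [heading=300, draw]
  FD 11.3: (32.197,-18.416) -> (37.847,-28.202) [heading=300, draw]
  BK 7.8: (37.847,-28.202) -> (33.947,-21.447) [heading=300, draw]
  -- iteration 3/4 --
  RT 30: heading 300 -> 270
  FD 12.2: (33.947,-21.447) -> (33.947,-33.647) [heading=270, draw]
  FD 11.3: (33.947,-33.647) -> (33.947,-44.947) [heading=270, draw]
  BK 7.8: (33.947,-44.947) -> (33.947,-37.147) [heading=270, draw]
  -- iteration 4/4 --
  RT 30: heading 270 -> 240
  FD 12.2: (33.947,-37.147) -> (27.847,-47.712) [heading=240, draw]
  FD 11.3: (27.847,-47.712) -> (22.197,-57.498) [heading=240, draw]
  BK 7.8: (22.197,-57.498) -> (26.097,-50.743) [heading=240, draw]
]
RT 120: heading 240 -> 120
BK 3.6: (26.097,-50.743) -> (27.897,-53.861) [heading=120, draw]
Final: pos=(27.897,-53.861), heading=120, 14 segment(s) drawn

Answer: 27.897 -53.861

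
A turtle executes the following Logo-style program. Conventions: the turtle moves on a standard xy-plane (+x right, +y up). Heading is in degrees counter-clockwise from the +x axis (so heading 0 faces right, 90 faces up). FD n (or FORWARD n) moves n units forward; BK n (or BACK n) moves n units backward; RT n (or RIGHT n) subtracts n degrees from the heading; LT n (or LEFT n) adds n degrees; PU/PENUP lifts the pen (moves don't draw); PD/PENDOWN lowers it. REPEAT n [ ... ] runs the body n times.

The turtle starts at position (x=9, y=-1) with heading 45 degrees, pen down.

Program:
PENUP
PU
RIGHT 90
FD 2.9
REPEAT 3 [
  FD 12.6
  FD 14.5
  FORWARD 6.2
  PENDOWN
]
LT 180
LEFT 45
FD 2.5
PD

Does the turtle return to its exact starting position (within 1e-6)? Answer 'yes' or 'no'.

Executing turtle program step by step:
Start: pos=(9,-1), heading=45, pen down
PU: pen up
PU: pen up
RT 90: heading 45 -> 315
FD 2.9: (9,-1) -> (11.051,-3.051) [heading=315, move]
REPEAT 3 [
  -- iteration 1/3 --
  FD 12.6: (11.051,-3.051) -> (19.96,-11.96) [heading=315, move]
  FD 14.5: (19.96,-11.96) -> (30.213,-22.213) [heading=315, move]
  FD 6.2: (30.213,-22.213) -> (34.597,-26.597) [heading=315, move]
  PD: pen down
  -- iteration 2/3 --
  FD 12.6: (34.597,-26.597) -> (43.507,-35.507) [heading=315, draw]
  FD 14.5: (43.507,-35.507) -> (53.76,-45.76) [heading=315, draw]
  FD 6.2: (53.76,-45.76) -> (58.144,-50.144) [heading=315, draw]
  PD: pen down
  -- iteration 3/3 --
  FD 12.6: (58.144,-50.144) -> (67.053,-59.053) [heading=315, draw]
  FD 14.5: (67.053,-59.053) -> (77.307,-69.307) [heading=315, draw]
  FD 6.2: (77.307,-69.307) -> (81.691,-73.691) [heading=315, draw]
  PD: pen down
]
LT 180: heading 315 -> 135
LT 45: heading 135 -> 180
FD 2.5: (81.691,-73.691) -> (79.191,-73.691) [heading=180, draw]
PD: pen down
Final: pos=(79.191,-73.691), heading=180, 7 segment(s) drawn

Start position: (9, -1)
Final position: (79.191, -73.691)
Distance = 101.048; >= 1e-6 -> NOT closed

Answer: no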